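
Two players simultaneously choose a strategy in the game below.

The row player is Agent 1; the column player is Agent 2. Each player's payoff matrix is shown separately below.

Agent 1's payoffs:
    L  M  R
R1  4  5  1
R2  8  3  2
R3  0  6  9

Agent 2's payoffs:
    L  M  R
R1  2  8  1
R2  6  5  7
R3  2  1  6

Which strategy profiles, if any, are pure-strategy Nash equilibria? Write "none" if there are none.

(R1, L): Agent 1 can switch to R2 (4 → 8). Not NE.
(R1, M): Agent 1 can switch to R3 (5 → 6). Not NE.
(R1, R): Agent 1 can switch to R2 (1 → 2). Not NE.
(R2, L): Agent 2 can switch to R (6 → 7). Not NE.
(R2, M): Agent 1 can switch to R1 (3 → 5). Not NE.
(R2, R): Agent 1 can switch to R3 (2 → 9). Not NE.
(R3, L): Agent 1 can switch to R1 (0 → 4). Not NE.
(R3, M): Agent 2 can switch to L (1 → 2). Not NE.
(R3, R): Agent 1 gets 9, best alternative 2; Agent 2 gets 6, best alternative 2. No profitable deviation — NE.

Pure NE: (R3, R)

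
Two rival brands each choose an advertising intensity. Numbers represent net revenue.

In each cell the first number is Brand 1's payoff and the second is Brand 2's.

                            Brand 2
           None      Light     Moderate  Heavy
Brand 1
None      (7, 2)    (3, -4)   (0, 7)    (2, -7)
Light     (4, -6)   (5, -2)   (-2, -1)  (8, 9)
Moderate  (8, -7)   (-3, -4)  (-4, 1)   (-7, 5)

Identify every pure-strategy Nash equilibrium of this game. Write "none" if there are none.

For each strategy profile, look for a profitable unilateral deviation.
(None, None): Brand 1 can switch to Moderate (7 → 8). Not NE.
(None, Light): Brand 1 can switch to Light (3 → 5). Not NE.
(None, Moderate): Brand 1 gets 0, best alternative -2; Brand 2 gets 7, best alternative 2. No profitable deviation — NE.
(None, Heavy): Brand 1 can switch to Light (2 → 8). Not NE.
(Light, None): Brand 1 can switch to None (4 → 7). Not NE.
(Light, Light): Brand 2 can switch to Moderate (-2 → -1). Not NE.
(Light, Moderate): Brand 1 can switch to None (-2 → 0). Not NE.
(Light, Heavy): Brand 1 gets 8, best alternative 2; Brand 2 gets 9, best alternative -1. No profitable deviation — NE.
(Moderate, None): Brand 2 can switch to Light (-7 → -4). Not NE.
(Moderate, Light): Brand 1 can switch to None (-3 → 3). Not NE.
(Moderate, Moderate): Brand 1 can switch to None (-4 → 0). Not NE.
(Moderate, Heavy): Brand 1 can switch to None (-7 → 2). Not NE.

The pure Nash equilibria are (None, Moderate), (Light, Heavy).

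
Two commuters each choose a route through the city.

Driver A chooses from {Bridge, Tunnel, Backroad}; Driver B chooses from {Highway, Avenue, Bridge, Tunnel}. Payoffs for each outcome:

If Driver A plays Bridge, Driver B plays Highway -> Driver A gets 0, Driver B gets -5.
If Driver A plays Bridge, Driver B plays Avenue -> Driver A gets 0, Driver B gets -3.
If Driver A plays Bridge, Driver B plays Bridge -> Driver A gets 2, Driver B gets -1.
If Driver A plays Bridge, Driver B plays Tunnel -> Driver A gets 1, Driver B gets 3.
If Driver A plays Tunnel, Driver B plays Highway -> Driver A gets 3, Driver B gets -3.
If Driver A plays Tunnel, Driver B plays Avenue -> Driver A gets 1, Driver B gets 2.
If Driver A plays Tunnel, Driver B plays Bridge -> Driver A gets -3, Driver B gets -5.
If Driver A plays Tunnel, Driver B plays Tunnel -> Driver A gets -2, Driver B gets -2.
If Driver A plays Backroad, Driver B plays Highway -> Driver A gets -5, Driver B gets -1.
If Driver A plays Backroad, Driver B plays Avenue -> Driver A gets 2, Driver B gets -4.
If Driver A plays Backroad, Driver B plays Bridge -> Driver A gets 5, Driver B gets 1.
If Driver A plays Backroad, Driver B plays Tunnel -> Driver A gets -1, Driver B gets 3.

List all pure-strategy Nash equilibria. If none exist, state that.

The unique pure-strategy Nash equilibrium is (Bridge, Tunnel).

(Bridge, Highway): Driver A can switch to Tunnel (0 → 3). Not NE.
(Bridge, Avenue): Driver A can switch to Tunnel (0 → 1). Not NE.
(Bridge, Bridge): Driver A can switch to Backroad (2 → 5). Not NE.
(Bridge, Tunnel): Driver A gets 1, best alternative -1; Driver B gets 3, best alternative -1. No profitable deviation — NE.
(Tunnel, Highway): Driver B can switch to Avenue (-3 → 2). Not NE.
(Tunnel, Avenue): Driver A can switch to Backroad (1 → 2). Not NE.
(Tunnel, Bridge): Driver A can switch to Bridge (-3 → 2). Not NE.
(Tunnel, Tunnel): Driver A can switch to Bridge (-2 → 1). Not NE.
(Backroad, Highway): Driver A can switch to Bridge (-5 → 0). Not NE.
(The remaining 3 profiles each have a profitable deviation by the same check.)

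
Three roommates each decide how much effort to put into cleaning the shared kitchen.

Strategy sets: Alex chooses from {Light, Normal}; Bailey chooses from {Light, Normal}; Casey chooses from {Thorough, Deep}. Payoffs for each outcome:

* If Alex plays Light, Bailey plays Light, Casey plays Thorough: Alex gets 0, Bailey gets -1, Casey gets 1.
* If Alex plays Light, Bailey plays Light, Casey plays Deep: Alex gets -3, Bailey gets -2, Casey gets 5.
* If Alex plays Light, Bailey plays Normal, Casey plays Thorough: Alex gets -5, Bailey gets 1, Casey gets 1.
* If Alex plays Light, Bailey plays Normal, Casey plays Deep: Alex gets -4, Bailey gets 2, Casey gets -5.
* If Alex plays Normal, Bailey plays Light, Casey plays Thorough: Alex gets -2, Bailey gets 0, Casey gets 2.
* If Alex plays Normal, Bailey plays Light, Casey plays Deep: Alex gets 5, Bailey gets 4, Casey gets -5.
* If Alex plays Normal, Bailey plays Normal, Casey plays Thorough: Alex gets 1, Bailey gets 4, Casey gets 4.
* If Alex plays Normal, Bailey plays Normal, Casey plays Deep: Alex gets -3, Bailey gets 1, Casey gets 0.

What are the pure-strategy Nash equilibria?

(Light, Light, Thorough): Bailey can switch to Normal (-1 → 1). Not NE.
(Light, Light, Deep): Alex can switch to Normal (-3 → 5). Not NE.
(Light, Normal, Thorough): Alex can switch to Normal (-5 → 1). Not NE.
(Light, Normal, Deep): Alex can switch to Normal (-4 → -3). Not NE.
(Normal, Light, Thorough): Alex can switch to Light (-2 → 0). Not NE.
(Normal, Light, Deep): Casey can switch to Thorough (-5 → 2). Not NE.
(Normal, Normal, Thorough): Alex gets 1, best alternative -5; Bailey gets 4, best alternative 0; Casey gets 4, best alternative 0. No profitable deviation — NE.
(Normal, Normal, Deep): Bailey can switch to Light (1 → 4). Not NE.

The unique pure-strategy Nash equilibrium is (Normal, Normal, Thorough).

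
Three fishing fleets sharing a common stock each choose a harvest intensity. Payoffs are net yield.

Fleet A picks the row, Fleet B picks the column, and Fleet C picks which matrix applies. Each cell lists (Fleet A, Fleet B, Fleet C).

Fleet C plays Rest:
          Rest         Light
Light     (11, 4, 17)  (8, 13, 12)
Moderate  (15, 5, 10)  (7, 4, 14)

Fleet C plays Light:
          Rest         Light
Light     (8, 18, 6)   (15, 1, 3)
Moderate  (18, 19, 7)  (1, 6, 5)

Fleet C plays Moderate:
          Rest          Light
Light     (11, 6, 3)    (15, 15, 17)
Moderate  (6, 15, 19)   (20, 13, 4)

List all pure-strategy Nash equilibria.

Mark each player's best response to every combination of opponents' strategies; a profile where every player is best-responding is a pure Nash equilibrium.
Fleet A against (Rest, Rest): payoffs 11, 15 → best response Moderate.
Fleet A against (Rest, Light): payoffs 8, 18 → best response Moderate.
Fleet A against (Rest, Moderate): payoffs 11, 6 → best response Light.
Fleet A against (Light, Rest): payoffs 8, 7 → best response Light.
Fleet A against (Light, Light): payoffs 15, 1 → best response Light.
Fleet A against (Light, Moderate): payoffs 15, 20 → best response Moderate.
Fleet B against (Light, Rest): payoffs 4, 13 → best response Light.
Fleet B against (Light, Light): payoffs 18, 1 → best response Rest.
Fleet B against (Light, Moderate): payoffs 6, 15 → best response Light.
Fleet B against (Moderate, Rest): payoffs 5, 4 → best response Rest.
Fleet B against (Moderate, Light): payoffs 19, 6 → best response Rest.
Fleet B against (Moderate, Moderate): payoffs 15, 13 → best response Rest.
Fleet C against (Light, Rest): payoffs 17, 6, 3 → best response Rest.
Fleet C against (Light, Light): payoffs 12, 3, 17 → best response Moderate.
Fleet C against (Moderate, Rest): payoffs 10, 7, 19 → best response Moderate.
Fleet C against (Moderate, Light): payoffs 14, 5, 4 → best response Rest.
No profile is a mutual best response for all players.

This game has no pure Nash equilibrium.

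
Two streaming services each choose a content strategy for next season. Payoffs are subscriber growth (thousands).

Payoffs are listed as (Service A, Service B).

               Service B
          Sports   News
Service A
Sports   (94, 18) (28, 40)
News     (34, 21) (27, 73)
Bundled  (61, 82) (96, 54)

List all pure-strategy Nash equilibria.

This game has no pure Nash equilibrium.

(Sports, Sports): Service B can switch to News (18 → 40). Not NE.
(Sports, News): Service A can switch to Bundled (28 → 96). Not NE.
(News, Sports): Service A can switch to Sports (34 → 94). Not NE.
(News, News): Service A can switch to Sports (27 → 28). Not NE.
(Bundled, Sports): Service A can switch to Sports (61 → 94). Not NE.
(Bundled, News): Service B can switch to Sports (54 → 82). Not NE.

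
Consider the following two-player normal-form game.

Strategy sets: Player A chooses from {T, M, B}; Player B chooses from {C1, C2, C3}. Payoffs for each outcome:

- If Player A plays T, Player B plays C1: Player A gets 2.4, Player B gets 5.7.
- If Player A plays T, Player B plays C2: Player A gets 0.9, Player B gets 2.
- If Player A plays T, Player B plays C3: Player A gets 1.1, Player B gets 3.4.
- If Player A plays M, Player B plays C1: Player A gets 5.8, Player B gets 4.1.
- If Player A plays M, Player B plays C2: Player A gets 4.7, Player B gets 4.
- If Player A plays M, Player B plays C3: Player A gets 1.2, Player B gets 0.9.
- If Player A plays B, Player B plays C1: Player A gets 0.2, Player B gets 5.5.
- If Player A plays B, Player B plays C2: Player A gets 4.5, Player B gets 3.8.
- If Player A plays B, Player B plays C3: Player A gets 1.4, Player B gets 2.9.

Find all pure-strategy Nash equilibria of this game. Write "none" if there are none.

Pure NE: (M, C1)

Check each profile: it is a Nash equilibrium iff no player can strictly gain by switching unilaterally.
(T, C1): Player A can switch to M (2.4 → 5.8). Not NE.
(T, C2): Player A can switch to M (0.9 → 4.7). Not NE.
(T, C3): Player A can switch to M (1.1 → 1.2). Not NE.
(M, C1): Player A gets 5.8, best alternative 2.4; Player B gets 4.1, best alternative 4. No profitable deviation — NE.
(M, C2): Player B can switch to C1 (4 → 4.1). Not NE.
(M, C3): Player A can switch to B (1.2 → 1.4). Not NE.
(B, C1): Player A can switch to T (0.2 → 2.4). Not NE.
(B, C2): Player A can switch to M (4.5 → 4.7). Not NE.
(B, C3): Player B can switch to C1 (2.9 → 5.5). Not NE.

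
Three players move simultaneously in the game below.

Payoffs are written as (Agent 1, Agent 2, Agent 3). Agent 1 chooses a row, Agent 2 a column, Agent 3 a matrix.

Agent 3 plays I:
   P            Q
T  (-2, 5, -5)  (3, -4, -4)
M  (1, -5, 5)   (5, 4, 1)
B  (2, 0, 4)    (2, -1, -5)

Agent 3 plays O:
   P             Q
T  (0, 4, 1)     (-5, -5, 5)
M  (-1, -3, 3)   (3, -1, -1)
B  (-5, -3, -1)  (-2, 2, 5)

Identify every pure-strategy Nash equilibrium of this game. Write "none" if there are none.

(T, P, O) and (M, Q, I) and (B, P, I)

(T, P, I): Agent 1 can switch to M (-2 → 1). Not NE.
(T, P, O): Agent 1 gets 0, best alternative -1; Agent 2 gets 4, best alternative -5; Agent 3 gets 1, best alternative -5. No profitable deviation — NE.
(T, Q, I): Agent 1 can switch to M (3 → 5). Not NE.
(T, Q, O): Agent 1 can switch to M (-5 → 3). Not NE.
(M, P, I): Agent 1 can switch to B (1 → 2). Not NE.
(M, P, O): Agent 1 can switch to T (-1 → 0). Not NE.
(M, Q, I): Agent 1 gets 5, best alternative 3; Agent 2 gets 4, best alternative -5; Agent 3 gets 1, best alternative -1. No profitable deviation — NE.
(M, Q, O): Agent 3 can switch to I (-1 → 1). Not NE.
(B, P, I): Agent 1 gets 2, best alternative 1; Agent 2 gets 0, best alternative -1; Agent 3 gets 4, best alternative -1. No profitable deviation — NE.
(B, P, O): Agent 1 can switch to T (-5 → 0). Not NE.
(B, Q, I): Agent 1 can switch to T (2 → 3). Not NE.
(B, Q, O): Agent 1 can switch to M (-2 → 3). Not NE.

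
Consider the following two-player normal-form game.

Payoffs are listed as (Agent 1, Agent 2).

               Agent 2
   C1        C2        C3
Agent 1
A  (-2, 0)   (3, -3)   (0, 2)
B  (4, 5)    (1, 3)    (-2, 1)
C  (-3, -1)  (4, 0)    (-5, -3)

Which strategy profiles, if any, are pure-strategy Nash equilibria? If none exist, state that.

(A, C3), (B, C1), (C, C2)

For each player, find the best response to each opponent profile; mutual best responses are the pure NE.
Agent 1 against C1: payoffs -2, 4, -3 → best response B.
Agent 1 against C2: payoffs 3, 1, 4 → best response C.
Agent 1 against C3: payoffs 0, -2, -5 → best response A.
Agent 2 against A: payoffs 0, -3, 2 → best response C3.
Agent 2 against B: payoffs 5, 3, 1 → best response C1.
Agent 2 against C: payoffs -1, 0, -3 → best response C2.
Mutual best responses: (A, C3); (B, C1); (C, C2).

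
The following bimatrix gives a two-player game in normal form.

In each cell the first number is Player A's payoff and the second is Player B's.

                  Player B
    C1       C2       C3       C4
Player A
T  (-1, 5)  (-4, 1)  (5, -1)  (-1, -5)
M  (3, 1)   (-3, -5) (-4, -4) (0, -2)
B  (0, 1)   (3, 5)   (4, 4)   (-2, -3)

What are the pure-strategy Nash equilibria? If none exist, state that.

(M, C1), (B, C2)

Mark each player's best response to every combination of opponents' strategies; a profile where every player is best-responding is a pure Nash equilibrium.
Player A against C1: payoffs -1, 3, 0 → best response M.
Player A against C2: payoffs -4, -3, 3 → best response B.
Player A against C3: payoffs 5, -4, 4 → best response T.
Player A against C4: payoffs -1, 0, -2 → best response M.
Player B against T: payoffs 5, 1, -1, -5 → best response C1.
Player B against M: payoffs 1, -5, -4, -2 → best response C1.
Player B against B: payoffs 1, 5, 4, -3 → best response C2.
Mutual best responses: (M, C1); (B, C2).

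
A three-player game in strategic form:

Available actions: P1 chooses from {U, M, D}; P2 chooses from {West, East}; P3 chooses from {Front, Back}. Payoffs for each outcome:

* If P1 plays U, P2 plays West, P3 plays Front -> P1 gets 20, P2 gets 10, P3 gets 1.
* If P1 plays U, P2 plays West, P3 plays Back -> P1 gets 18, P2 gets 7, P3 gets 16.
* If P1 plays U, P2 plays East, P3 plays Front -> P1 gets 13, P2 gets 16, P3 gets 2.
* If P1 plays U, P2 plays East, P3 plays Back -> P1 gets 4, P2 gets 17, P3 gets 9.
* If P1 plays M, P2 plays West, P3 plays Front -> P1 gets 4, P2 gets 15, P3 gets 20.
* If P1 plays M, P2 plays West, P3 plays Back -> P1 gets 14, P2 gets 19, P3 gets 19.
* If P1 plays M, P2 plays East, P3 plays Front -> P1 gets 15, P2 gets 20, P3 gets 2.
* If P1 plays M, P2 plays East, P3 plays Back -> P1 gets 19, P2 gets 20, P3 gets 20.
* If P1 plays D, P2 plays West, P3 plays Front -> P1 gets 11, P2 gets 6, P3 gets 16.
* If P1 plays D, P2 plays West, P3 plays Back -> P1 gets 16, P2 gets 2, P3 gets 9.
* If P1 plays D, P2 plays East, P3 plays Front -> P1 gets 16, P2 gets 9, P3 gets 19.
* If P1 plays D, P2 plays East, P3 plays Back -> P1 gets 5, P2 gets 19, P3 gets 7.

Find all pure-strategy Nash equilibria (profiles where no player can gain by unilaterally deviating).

(U, West, Front): P2 can switch to East (10 → 16). Not NE.
(U, West, Back): P2 can switch to East (7 → 17). Not NE.
(U, East, Front): P1 can switch to M (13 → 15). Not NE.
(U, East, Back): P1 can switch to M (4 → 19). Not NE.
(M, West, Front): P1 can switch to U (4 → 20). Not NE.
(M, West, Back): P1 can switch to U (14 → 18). Not NE.
(M, East, Front): P1 can switch to D (15 → 16). Not NE.
(M, East, Back): P1 gets 19, best alternative 5; P2 gets 20, best alternative 19; P3 gets 20, best alternative 2. No profitable deviation — NE.
(D, West, Front): P1 can switch to U (11 → 20). Not NE.
(D, East, Front): P1 gets 16, best alternative 15; P2 gets 9, best alternative 6; P3 gets 19, best alternative 7. No profitable deviation — NE.
(The remaining 2 profiles each have a profitable deviation by the same check.)

Pure-strategy Nash equilibria: (M, East, Back); (D, East, Front)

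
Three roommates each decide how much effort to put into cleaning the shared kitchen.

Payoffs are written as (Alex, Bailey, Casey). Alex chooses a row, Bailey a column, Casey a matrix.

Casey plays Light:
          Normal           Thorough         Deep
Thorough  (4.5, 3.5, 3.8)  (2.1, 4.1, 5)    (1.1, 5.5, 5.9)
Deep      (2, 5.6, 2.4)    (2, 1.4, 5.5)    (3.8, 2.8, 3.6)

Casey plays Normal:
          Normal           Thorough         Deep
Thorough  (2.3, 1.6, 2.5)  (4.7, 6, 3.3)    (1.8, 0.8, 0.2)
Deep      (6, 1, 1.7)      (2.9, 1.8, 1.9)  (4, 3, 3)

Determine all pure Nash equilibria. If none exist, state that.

For each strategy profile, look for a profitable unilateral deviation.
(Thorough, Normal, Light): Bailey can switch to Thorough (3.5 → 4.1). Not NE.
(Thorough, Normal, Normal): Alex can switch to Deep (2.3 → 6). Not NE.
(Thorough, Thorough, Light): Bailey can switch to Deep (4.1 → 5.5). Not NE.
(Thorough, Thorough, Normal): Casey can switch to Light (3.3 → 5). Not NE.
(Thorough, Deep, Light): Alex can switch to Deep (1.1 → 3.8). Not NE.
(Thorough, Deep, Normal): Alex can switch to Deep (1.8 → 4). Not NE.
(Deep, Normal, Light): Alex can switch to Thorough (2 → 4.5). Not NE.
(Deep, Normal, Normal): Bailey can switch to Thorough (1 → 1.8). Not NE.
(The remaining 4 profiles each have a profitable deviation by the same check.)

No pure-strategy Nash equilibrium.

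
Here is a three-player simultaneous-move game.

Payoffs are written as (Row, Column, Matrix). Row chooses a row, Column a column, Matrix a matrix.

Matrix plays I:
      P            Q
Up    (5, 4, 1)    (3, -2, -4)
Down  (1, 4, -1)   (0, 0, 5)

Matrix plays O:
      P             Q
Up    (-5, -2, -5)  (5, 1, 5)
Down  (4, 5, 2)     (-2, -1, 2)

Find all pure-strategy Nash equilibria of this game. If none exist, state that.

(Up, P, I), (Up, Q, O), (Down, P, O)

Row against (P, I): payoffs 5, 1 → best response Up.
Row against (P, O): payoffs -5, 4 → best response Down.
Row against (Q, I): payoffs 3, 0 → best response Up.
Row against (Q, O): payoffs 5, -2 → best response Up.
Column against (Up, I): payoffs 4, -2 → best response P.
Column against (Up, O): payoffs -2, 1 → best response Q.
Column against (Down, I): payoffs 4, 0 → best response P.
Column against (Down, O): payoffs 5, -1 → best response P.
Matrix against (Up, P): payoffs 1, -5 → best response I.
Matrix against (Up, Q): payoffs -4, 5 → best response O.
Matrix against (Down, P): payoffs -1, 2 → best response O.
Matrix against (Down, Q): payoffs 5, 2 → best response I.
Mutual best responses: (Up, P, I); (Up, Q, O); (Down, P, O).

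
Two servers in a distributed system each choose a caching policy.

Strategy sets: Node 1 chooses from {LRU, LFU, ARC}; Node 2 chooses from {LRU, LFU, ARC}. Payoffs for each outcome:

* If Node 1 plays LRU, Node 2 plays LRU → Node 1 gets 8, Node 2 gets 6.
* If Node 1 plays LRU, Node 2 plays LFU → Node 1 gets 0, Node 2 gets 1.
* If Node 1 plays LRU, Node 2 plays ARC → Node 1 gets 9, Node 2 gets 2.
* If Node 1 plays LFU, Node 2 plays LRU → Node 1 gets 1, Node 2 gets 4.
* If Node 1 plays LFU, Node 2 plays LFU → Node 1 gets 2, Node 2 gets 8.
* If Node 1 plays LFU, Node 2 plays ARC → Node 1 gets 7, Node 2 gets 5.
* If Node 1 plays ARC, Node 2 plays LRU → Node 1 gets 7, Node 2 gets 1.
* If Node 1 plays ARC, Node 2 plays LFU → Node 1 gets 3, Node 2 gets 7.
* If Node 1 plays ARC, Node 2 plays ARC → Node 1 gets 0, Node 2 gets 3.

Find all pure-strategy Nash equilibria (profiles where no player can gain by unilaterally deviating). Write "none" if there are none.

Pure-strategy Nash equilibria: (LRU, LRU), (ARC, LFU)

(LRU, LRU): Node 1 gets 8, best alternative 7; Node 2 gets 6, best alternative 2. No profitable deviation — NE.
(LRU, LFU): Node 1 can switch to LFU (0 → 2). Not NE.
(LRU, ARC): Node 2 can switch to LRU (2 → 6). Not NE.
(LFU, LRU): Node 1 can switch to LRU (1 → 8). Not NE.
(LFU, LFU): Node 1 can switch to ARC (2 → 3). Not NE.
(LFU, ARC): Node 1 can switch to LRU (7 → 9). Not NE.
(ARC, LRU): Node 1 can switch to LRU (7 → 8). Not NE.
(ARC, LFU): Node 1 gets 3, best alternative 2; Node 2 gets 7, best alternative 3. No profitable deviation — NE.
(ARC, ARC): Node 1 can switch to LRU (0 → 9). Not NE.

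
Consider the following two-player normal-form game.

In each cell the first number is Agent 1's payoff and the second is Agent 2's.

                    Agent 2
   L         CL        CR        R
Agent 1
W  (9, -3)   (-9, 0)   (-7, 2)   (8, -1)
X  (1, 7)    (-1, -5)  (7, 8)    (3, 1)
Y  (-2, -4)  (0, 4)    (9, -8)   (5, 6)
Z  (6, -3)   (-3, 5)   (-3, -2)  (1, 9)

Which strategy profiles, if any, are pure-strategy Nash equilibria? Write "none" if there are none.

Mark each player's best response to every combination of opponents' strategies; a profile where every player is best-responding is a pure Nash equilibrium.
Agent 1 against L: payoffs 9, 1, -2, 6 → best response W.
Agent 1 against CL: payoffs -9, -1, 0, -3 → best response Y.
Agent 1 against CR: payoffs -7, 7, 9, -3 → best response Y.
Agent 1 against R: payoffs 8, 3, 5, 1 → best response W.
Agent 2 against W: payoffs -3, 0, 2, -1 → best response CR.
Agent 2 against X: payoffs 7, -5, 8, 1 → best response CR.
Agent 2 against Y: payoffs -4, 4, -8, 6 → best response R.
Agent 2 against Z: payoffs -3, 5, -2, 9 → best response R.
No profile is a mutual best response for all players.

No pure-strategy Nash equilibrium.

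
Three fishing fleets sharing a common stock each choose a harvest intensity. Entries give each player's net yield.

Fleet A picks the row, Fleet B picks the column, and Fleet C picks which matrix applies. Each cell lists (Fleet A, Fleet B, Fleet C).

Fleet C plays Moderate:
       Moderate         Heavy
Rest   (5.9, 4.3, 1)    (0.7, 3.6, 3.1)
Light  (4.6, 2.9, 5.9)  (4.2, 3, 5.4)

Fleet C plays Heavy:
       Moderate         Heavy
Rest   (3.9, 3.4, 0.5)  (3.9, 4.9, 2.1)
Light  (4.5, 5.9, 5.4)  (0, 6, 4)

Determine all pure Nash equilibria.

(Rest, Moderate, Moderate): Fleet A gets 5.9, best alternative 4.6; Fleet B gets 4.3, best alternative 3.6; Fleet C gets 1, best alternative 0.5. No profitable deviation — NE.
(Rest, Moderate, Heavy): Fleet A can switch to Light (3.9 → 4.5). Not NE.
(Rest, Heavy, Moderate): Fleet A can switch to Light (0.7 → 4.2). Not NE.
(Rest, Heavy, Heavy): Fleet C can switch to Moderate (2.1 → 3.1). Not NE.
(Light, Moderate, Moderate): Fleet A can switch to Rest (4.6 → 5.9). Not NE.
(Light, Moderate, Heavy): Fleet B can switch to Heavy (5.9 → 6). Not NE.
(Light, Heavy, Moderate): Fleet A gets 4.2, best alternative 0.7; Fleet B gets 3, best alternative 2.9; Fleet C gets 5.4, best alternative 4. No profitable deviation — NE.
(Light, Heavy, Heavy): Fleet A can switch to Rest (0 → 3.9). Not NE.

(Rest, Moderate, Moderate); (Light, Heavy, Moderate)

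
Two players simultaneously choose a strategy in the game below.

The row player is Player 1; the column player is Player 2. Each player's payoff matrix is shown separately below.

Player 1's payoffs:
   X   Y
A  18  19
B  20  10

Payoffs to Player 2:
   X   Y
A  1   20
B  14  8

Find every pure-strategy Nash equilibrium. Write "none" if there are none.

Player 1 against X: payoffs 18, 20 → best response B.
Player 1 against Y: payoffs 19, 10 → best response A.
Player 2 against A: payoffs 1, 20 → best response Y.
Player 2 against B: payoffs 14, 8 → best response X.
Mutual best responses: (A, Y); (B, X).

(A, Y) and (B, X)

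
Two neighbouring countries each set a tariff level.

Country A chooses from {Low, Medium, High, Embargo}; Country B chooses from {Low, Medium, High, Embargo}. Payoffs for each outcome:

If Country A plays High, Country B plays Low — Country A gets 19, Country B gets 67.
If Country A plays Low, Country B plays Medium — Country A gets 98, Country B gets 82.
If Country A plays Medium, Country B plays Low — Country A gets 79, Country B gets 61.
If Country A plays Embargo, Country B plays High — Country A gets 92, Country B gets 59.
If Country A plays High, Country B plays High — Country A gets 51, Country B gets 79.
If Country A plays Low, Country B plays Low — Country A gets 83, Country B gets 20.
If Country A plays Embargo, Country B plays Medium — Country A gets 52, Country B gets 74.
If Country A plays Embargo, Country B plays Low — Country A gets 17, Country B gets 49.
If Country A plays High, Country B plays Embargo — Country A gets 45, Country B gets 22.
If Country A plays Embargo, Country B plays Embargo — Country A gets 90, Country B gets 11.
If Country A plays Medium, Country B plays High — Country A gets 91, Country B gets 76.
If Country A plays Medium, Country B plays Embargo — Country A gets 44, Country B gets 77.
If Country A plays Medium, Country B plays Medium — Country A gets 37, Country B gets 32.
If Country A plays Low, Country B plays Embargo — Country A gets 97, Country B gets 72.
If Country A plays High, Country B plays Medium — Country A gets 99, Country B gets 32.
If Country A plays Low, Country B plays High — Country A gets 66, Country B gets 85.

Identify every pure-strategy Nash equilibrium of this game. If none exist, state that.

Country A against Low: payoffs 83, 79, 19, 17 → best response Low.
Country A against Medium: payoffs 98, 37, 99, 52 → best response High.
Country A against High: payoffs 66, 91, 51, 92 → best response Embargo.
Country A against Embargo: payoffs 97, 44, 45, 90 → best response Low.
Country B against Low: payoffs 20, 82, 85, 72 → best response High.
Country B against Medium: payoffs 61, 32, 76, 77 → best response Embargo.
Country B against High: payoffs 67, 32, 79, 22 → best response High.
Country B against Embargo: payoffs 49, 74, 59, 11 → best response Medium.
No profile is a mutual best response for all players.

No pure-strategy Nash equilibrium.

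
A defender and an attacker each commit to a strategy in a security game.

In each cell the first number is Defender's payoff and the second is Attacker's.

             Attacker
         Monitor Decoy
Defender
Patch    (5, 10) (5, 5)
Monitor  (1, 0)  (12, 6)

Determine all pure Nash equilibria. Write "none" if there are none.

For each strategy profile, look for a profitable unilateral deviation.
(Patch, Monitor): Defender gets 5, best alternative 1; Attacker gets 10, best alternative 5. No profitable deviation — NE.
(Patch, Decoy): Defender can switch to Monitor (5 → 12). Not NE.
(Monitor, Monitor): Defender can switch to Patch (1 → 5). Not NE.
(Monitor, Decoy): Defender gets 12, best alternative 5; Attacker gets 6, best alternative 0. No profitable deviation — NE.

The pure Nash equilibria are (Patch, Monitor) and (Monitor, Decoy).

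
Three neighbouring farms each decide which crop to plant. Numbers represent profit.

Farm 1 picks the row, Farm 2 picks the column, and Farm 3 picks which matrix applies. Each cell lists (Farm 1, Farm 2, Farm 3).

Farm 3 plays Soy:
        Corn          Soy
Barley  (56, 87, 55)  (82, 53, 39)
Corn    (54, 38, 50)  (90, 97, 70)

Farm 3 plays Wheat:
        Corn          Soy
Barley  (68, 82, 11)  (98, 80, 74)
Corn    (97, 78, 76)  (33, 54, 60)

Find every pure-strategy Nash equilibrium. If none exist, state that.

(Barley, Corn, Soy), (Corn, Corn, Wheat), (Corn, Soy, Soy)

Check each profile: it is a Nash equilibrium iff no player can strictly gain by switching unilaterally.
(Barley, Corn, Soy): Farm 1 gets 56, best alternative 54; Farm 2 gets 87, best alternative 53; Farm 3 gets 55, best alternative 11. No profitable deviation — NE.
(Barley, Corn, Wheat): Farm 1 can switch to Corn (68 → 97). Not NE.
(Barley, Soy, Soy): Farm 1 can switch to Corn (82 → 90). Not NE.
(Barley, Soy, Wheat): Farm 2 can switch to Corn (80 → 82). Not NE.
(Corn, Corn, Soy): Farm 1 can switch to Barley (54 → 56). Not NE.
(Corn, Corn, Wheat): Farm 1 gets 97, best alternative 68; Farm 2 gets 78, best alternative 54; Farm 3 gets 76, best alternative 50. No profitable deviation — NE.
(Corn, Soy, Soy): Farm 1 gets 90, best alternative 82; Farm 2 gets 97, best alternative 38; Farm 3 gets 70, best alternative 60. No profitable deviation — NE.
(Corn, Soy, Wheat): Farm 1 can switch to Barley (33 → 98). Not NE.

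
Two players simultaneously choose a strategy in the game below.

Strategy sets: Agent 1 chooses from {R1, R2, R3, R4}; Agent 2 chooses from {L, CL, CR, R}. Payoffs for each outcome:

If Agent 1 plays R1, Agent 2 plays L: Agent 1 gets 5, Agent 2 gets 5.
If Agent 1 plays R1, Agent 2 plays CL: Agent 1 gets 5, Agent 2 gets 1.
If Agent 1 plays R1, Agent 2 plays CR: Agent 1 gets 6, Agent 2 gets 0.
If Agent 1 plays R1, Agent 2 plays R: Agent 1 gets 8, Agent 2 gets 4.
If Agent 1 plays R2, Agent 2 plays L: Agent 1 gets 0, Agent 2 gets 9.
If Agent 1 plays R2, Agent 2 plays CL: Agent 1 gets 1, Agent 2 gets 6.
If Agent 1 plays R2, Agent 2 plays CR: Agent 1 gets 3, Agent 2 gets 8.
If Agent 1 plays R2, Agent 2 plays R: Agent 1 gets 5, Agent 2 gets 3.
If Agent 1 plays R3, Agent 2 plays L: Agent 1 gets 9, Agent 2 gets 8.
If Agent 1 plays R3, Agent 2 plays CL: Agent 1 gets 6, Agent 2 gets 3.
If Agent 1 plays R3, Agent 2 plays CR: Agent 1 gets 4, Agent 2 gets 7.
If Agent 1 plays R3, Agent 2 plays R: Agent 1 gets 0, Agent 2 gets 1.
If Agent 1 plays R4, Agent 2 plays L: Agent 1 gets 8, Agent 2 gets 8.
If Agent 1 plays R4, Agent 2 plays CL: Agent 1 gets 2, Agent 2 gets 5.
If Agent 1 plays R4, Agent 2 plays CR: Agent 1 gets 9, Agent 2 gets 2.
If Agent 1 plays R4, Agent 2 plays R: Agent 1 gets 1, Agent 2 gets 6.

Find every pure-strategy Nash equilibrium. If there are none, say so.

(R3, L)

Agent 1 against L: payoffs 5, 0, 9, 8 → best response R3.
Agent 1 against CL: payoffs 5, 1, 6, 2 → best response R3.
Agent 1 against CR: payoffs 6, 3, 4, 9 → best response R4.
Agent 1 against R: payoffs 8, 5, 0, 1 → best response R1.
Agent 2 against R1: payoffs 5, 1, 0, 4 → best response L.
Agent 2 against R2: payoffs 9, 6, 8, 3 → best response L.
Agent 2 against R3: payoffs 8, 3, 7, 1 → best response L.
Agent 2 against R4: payoffs 8, 5, 2, 6 → best response L.
Mutual best responses: (R3, L).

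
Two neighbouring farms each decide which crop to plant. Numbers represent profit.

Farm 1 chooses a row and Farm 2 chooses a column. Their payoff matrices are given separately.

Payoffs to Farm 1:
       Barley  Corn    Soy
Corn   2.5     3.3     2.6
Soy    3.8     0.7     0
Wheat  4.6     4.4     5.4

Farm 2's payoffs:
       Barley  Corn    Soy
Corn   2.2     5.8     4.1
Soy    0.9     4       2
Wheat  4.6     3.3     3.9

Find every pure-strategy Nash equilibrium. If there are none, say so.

(Corn, Barley): Farm 1 can switch to Soy (2.5 → 3.8). Not NE.
(Corn, Corn): Farm 1 can switch to Wheat (3.3 → 4.4). Not NE.
(Corn, Soy): Farm 1 can switch to Wheat (2.6 → 5.4). Not NE.
(Soy, Barley): Farm 1 can switch to Wheat (3.8 → 4.6). Not NE.
(Soy, Corn): Farm 1 can switch to Corn (0.7 → 3.3). Not NE.
(Soy, Soy): Farm 1 can switch to Corn (0 → 2.6). Not NE.
(Wheat, Barley): Farm 1 gets 4.6, best alternative 3.8; Farm 2 gets 4.6, best alternative 3.9. No profitable deviation — NE.
(Wheat, Corn): Farm 2 can switch to Barley (3.3 → 4.6). Not NE.
(Wheat, Soy): Farm 2 can switch to Barley (3.9 → 4.6). Not NE.

The unique pure-strategy Nash equilibrium is (Wheat, Barley).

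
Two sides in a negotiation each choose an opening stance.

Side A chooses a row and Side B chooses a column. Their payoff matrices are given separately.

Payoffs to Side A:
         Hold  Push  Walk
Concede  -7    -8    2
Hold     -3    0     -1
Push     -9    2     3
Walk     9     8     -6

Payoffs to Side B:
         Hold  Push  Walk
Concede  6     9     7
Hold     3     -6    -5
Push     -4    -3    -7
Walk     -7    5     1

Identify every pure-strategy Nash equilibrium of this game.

The unique pure-strategy Nash equilibrium is (Walk, Push).

(Concede, Hold): Side A can switch to Hold (-7 → -3). Not NE.
(Concede, Push): Side A can switch to Hold (-8 → 0). Not NE.
(Concede, Walk): Side A can switch to Push (2 → 3). Not NE.
(Hold, Hold): Side A can switch to Walk (-3 → 9). Not NE.
(Hold, Push): Side A can switch to Push (0 → 2). Not NE.
(Hold, Walk): Side A can switch to Concede (-1 → 2). Not NE.
(Walk, Push): Side A gets 8, best alternative 2; Side B gets 5, best alternative 1. No profitable deviation — NE.
(The remaining 5 profiles each have a profitable deviation by the same check.)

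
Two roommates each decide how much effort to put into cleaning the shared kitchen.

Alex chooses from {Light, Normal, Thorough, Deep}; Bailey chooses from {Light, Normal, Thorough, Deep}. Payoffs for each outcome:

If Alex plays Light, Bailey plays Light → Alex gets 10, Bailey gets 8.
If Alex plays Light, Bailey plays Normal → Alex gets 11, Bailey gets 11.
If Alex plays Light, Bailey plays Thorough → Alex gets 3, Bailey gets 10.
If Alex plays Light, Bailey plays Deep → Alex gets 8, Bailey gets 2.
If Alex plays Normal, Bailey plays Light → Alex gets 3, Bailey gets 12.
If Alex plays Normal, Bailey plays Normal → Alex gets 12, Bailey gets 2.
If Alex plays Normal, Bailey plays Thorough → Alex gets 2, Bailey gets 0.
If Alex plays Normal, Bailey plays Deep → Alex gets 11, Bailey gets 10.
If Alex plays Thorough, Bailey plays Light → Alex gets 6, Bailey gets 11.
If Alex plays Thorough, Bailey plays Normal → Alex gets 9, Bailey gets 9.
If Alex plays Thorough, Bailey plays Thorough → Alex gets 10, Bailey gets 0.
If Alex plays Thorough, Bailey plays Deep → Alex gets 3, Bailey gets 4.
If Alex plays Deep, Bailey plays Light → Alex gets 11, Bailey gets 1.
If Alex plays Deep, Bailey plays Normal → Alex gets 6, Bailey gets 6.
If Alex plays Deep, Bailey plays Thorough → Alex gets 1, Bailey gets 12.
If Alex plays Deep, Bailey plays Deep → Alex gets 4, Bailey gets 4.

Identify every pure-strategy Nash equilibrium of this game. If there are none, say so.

There is no pure-strategy Nash equilibrium.

Check each profile: it is a Nash equilibrium iff no player can strictly gain by switching unilaterally.
(Light, Light): Alex can switch to Deep (10 → 11). Not NE.
(Light, Normal): Alex can switch to Normal (11 → 12). Not NE.
(Light, Thorough): Alex can switch to Thorough (3 → 10). Not NE.
(Light, Deep): Alex can switch to Normal (8 → 11). Not NE.
(Normal, Light): Alex can switch to Light (3 → 10). Not NE.
(Normal, Normal): Bailey can switch to Light (2 → 12). Not NE.
(Normal, Thorough): Alex can switch to Light (2 → 3). Not NE.
(Normal, Deep): Bailey can switch to Light (10 → 12). Not NE.
(Thorough, Light): Alex can switch to Light (6 → 10). Not NE.
(Thorough, Normal): Alex can switch to Light (9 → 11). Not NE.
(Thorough, Thorough): Bailey can switch to Light (0 → 11). Not NE.
(Thorough, Deep): Alex can switch to Light (3 → 8). Not NE.
(The remaining 4 profiles each have a profitable deviation by the same check.)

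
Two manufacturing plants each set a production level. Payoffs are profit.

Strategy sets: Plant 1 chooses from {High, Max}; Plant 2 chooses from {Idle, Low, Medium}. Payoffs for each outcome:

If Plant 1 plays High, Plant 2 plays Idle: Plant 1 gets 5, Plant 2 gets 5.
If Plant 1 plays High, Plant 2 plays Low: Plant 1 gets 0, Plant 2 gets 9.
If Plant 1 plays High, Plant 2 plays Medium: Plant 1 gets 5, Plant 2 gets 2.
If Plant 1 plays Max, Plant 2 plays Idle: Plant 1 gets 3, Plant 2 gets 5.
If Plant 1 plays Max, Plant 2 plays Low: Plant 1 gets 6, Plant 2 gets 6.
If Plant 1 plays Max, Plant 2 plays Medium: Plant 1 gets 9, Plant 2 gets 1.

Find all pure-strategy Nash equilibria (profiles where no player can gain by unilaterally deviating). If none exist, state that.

(Max, Low)

Plant 1 against Idle: payoffs 5, 3 → best response High.
Plant 1 against Low: payoffs 0, 6 → best response Max.
Plant 1 against Medium: payoffs 5, 9 → best response Max.
Plant 2 against High: payoffs 5, 9, 2 → best response Low.
Plant 2 against Max: payoffs 5, 6, 1 → best response Low.
Mutual best responses: (Max, Low).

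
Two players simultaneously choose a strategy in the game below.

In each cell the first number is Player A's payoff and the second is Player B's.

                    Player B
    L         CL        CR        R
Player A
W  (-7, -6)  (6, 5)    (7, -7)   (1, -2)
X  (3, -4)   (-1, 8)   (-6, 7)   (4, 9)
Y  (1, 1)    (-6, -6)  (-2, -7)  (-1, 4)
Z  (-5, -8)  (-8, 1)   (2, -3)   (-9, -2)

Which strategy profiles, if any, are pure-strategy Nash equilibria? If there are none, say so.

(W, CL); (X, R)

For each player, find the best response to each opponent profile; mutual best responses are the pure NE.
Player A against L: payoffs -7, 3, 1, -5 → best response X.
Player A against CL: payoffs 6, -1, -6, -8 → best response W.
Player A against CR: payoffs 7, -6, -2, 2 → best response W.
Player A against R: payoffs 1, 4, -1, -9 → best response X.
Player B against W: payoffs -6, 5, -7, -2 → best response CL.
Player B against X: payoffs -4, 8, 7, 9 → best response R.
Player B against Y: payoffs 1, -6, -7, 4 → best response R.
Player B against Z: payoffs -8, 1, -3, -2 → best response CL.
Mutual best responses: (W, CL); (X, R).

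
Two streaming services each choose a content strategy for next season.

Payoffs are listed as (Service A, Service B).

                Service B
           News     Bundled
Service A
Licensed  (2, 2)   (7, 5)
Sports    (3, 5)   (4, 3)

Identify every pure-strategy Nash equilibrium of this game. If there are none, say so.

(Licensed, News): Service A can switch to Sports (2 → 3). Not NE.
(Licensed, Bundled): Service A gets 7, best alternative 4; Service B gets 5, best alternative 2. No profitable deviation — NE.
(Sports, News): Service A gets 3, best alternative 2; Service B gets 5, best alternative 3. No profitable deviation — NE.
(Sports, Bundled): Service A can switch to Licensed (4 → 7). Not NE.

(Licensed, Bundled) and (Sports, News)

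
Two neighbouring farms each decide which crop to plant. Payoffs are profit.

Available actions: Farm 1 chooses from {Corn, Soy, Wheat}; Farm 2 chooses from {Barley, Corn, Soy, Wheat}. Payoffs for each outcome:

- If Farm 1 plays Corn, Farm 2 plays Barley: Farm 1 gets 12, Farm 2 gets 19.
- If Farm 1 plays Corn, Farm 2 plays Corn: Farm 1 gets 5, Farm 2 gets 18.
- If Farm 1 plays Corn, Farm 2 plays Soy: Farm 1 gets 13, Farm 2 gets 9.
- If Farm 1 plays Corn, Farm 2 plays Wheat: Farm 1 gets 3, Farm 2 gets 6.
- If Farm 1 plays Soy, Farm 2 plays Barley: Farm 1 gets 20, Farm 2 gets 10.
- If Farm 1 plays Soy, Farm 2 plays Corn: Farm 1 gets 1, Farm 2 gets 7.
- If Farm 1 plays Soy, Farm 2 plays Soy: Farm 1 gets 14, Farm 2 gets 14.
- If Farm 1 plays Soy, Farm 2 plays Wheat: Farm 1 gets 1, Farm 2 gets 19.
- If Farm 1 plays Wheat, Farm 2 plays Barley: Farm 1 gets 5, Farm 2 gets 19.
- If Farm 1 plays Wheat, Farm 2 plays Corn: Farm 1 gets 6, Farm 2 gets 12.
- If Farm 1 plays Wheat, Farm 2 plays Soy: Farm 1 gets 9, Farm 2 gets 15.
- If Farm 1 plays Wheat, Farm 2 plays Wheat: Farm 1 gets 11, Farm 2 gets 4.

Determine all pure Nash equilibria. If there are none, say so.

No pure-strategy Nash equilibrium.

(Corn, Barley): Farm 1 can switch to Soy (12 → 20). Not NE.
(Corn, Corn): Farm 1 can switch to Wheat (5 → 6). Not NE.
(Corn, Soy): Farm 1 can switch to Soy (13 → 14). Not NE.
(Corn, Wheat): Farm 1 can switch to Wheat (3 → 11). Not NE.
(Soy, Barley): Farm 2 can switch to Soy (10 → 14). Not NE.
(Soy, Corn): Farm 1 can switch to Corn (1 → 5). Not NE.
(Soy, Soy): Farm 2 can switch to Wheat (14 → 19). Not NE.
(Soy, Wheat): Farm 1 can switch to Corn (1 → 3). Not NE.
(Wheat, Barley): Farm 1 can switch to Corn (5 → 12). Not NE.
(Wheat, Corn): Farm 2 can switch to Barley (12 → 19). Not NE.
(Wheat, Soy): Farm 1 can switch to Corn (9 → 13). Not NE.
(Wheat, Wheat): Farm 2 can switch to Barley (4 → 19). Not NE.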